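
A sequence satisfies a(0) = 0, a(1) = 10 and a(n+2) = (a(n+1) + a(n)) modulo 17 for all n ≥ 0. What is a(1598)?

We have a(0) = 0,  a(1) = 10,  a(2) = 10,  a(3) = 3,  a(4) = 13,  a(5) = 16,  a(6) = 12,  a(7) = 11,  a(8) = 6,  a(9) = 0,  a(10) = 6,  a(11) = 6,  a(12) = 12,  a(13) = 1,  a(14) = 13,  a(15) = 14,  a(16) = 10,  a(17) = 7,  a(18) = 0,  a(19) = 7,  a(20) = 7,  a(21) = 14,  a(22) = 4,  a(23) = 1,  a(24) = 5,  a(25) = 6,  a(26) = 11,  a(27) = 0,  a(28) = 11,  a(29) = 11,  a(30) = 5,  a(31) = 16,  a(32) = 4,  a(33) = 3,  a(34) = 7,  a(35) = 10,  a(36) = 0,  a(37) = 10.
Since (a(36), a(37)) = (a(0), a(1)) = (0, 10) (two consecutive terms determine the rest), the sequence is periodic with period 36.
So a(1598) = a(0 + ((1598-0) mod 36)) = a(14) = 13.

13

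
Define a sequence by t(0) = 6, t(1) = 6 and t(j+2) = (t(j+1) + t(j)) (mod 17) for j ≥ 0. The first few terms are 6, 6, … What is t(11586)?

13

t(0) = 6; t(1) = 6; t(2) = 12; t(3) = 1; t(4) = 13; t(5) = 14; t(6) = 10; t(7) = 7; t(8) = 0; t(9) = 7; t(10) = 7; t(11) = 14; t(12) = 4; t(13) = 1; t(14) = 5; t(15) = 6; t(16) = 11; t(17) = 0; t(18) = 11; t(19) = 11; t(20) = 5; t(21) = 16; t(22) = 4; t(23) = 3; t(24) = 7; t(25) = 10; t(26) = 0; t(27) = 10; t(28) = 10; t(29) = 3; t(30) = 13; t(31) = 16; t(32) = 12; t(33) = 11; t(34) = 6; t(35) = 0; t(36) = 6; t(37) = 6.
Since (t(36), t(37)) = (t(0), t(1)) = (6, 6) (two consecutive terms determine the rest), the sequence is periodic with period 36.
So t(11586) = t(0 + ((11586-0) mod 36)) = t(30) = 13.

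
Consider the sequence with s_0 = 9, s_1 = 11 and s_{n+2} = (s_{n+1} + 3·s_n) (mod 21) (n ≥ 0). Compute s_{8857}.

Computing terms: s_0 = 9; s_1 = 11; s_2 = 17; s_3 = 8; s_4 = 17; s_5 = 20; s_6 = 8; s_7 = 5; s_8 = 8; s_9 = 2; s_{10} = 5; s_{11} = 11; s_{12} = 5; s_{13} = 17; s_{14} = 11; s_{15} = 20; s_{16} = 11; s_{17} = 8; s_{18} = 20; s_{19} = 2; s_{20} = 20; s_{21} = 5; s_{22} = 2; s_{23} = 17; s_{24} = 2; s_{25} = 11; s_{26} = 17.
Since (s_{25}, s_{26}) = (s_1, s_2) = (11, 17) (two consecutive terms determine the rest), the sequence is eventually periodic: after a pre-period of length 1 it cycles with period 24.
For n ≥ 1, s_n depends only on (n - 1) mod 24. (8857 - 1) mod 24 = 0, so s_{8857} = s_1 = 11.

11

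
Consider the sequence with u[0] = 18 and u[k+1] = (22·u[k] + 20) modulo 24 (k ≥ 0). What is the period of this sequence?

Listing terms: u[0] = 18, u[1] = 8, u[2] = 4, u[3] = 12, u[4] = 20, u[5] = 4.
Since u[5] = u[2] = 4, the sequence is eventually periodic: after a pre-period of length 2 it cycles with period 3.

3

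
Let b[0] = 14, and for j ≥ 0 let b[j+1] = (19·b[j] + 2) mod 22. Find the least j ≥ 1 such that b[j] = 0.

Computing terms: b[0] = 14, b[1] = 4, b[2] = 12, b[3] = 10, b[4] = 16, b[5] = 20, b[6] = 8, b[7] = 0, b[8] = 2, b[9] = 18, b[10] = 14.
The sequence repeats with period 10.
The value 0 first appears (with j ≥ 1) at b[7].

7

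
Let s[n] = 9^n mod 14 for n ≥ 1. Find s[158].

s[1] = 9; s[2] = 11; s[3] = 1; s[4] = 9.
The sequence repeats with period 3.
(158 - 1) mod 3 = 1, so s[158] = s[2] = 11.

11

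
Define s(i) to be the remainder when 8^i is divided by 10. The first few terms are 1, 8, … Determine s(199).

Listing terms: s(0) = 1, s(1) = 8, s(2) = 4, s(3) = 2, s(4) = 6, s(5) = 8.
Since s(5) = s(1) = 8, the sequence is eventually periodic: after a pre-period of length 1 it cycles with period 4.
For i ≥ 1, s(i) depends only on (i - 1) mod 4. (199 - 1) mod 4 = 2, so s(199) = s(3) = 2.

2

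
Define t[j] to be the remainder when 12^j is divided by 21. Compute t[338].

t[1] = 12; t[2] = 18; t[3] = 6; t[4] = 9; t[5] = 3; t[6] = 15; t[7] = 12.
Since t[7] = t[1] = 12, the sequence is periodic with period 6.
So t[338] = t[1 + ((338-1) mod 6)] = t[2] = 18.

18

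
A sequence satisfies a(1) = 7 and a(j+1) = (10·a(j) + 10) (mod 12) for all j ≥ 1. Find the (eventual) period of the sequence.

a(1) = 7; a(2) = 8; a(3) = 6; a(4) = 10; a(5) = 2; a(6) = 6.
Since a(6) = a(3) = 6, the sequence is eventually periodic: after a pre-period of length 2 it cycles with period 3.

3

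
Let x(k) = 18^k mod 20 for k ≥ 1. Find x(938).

4

We have x(1) = 18,  x(2) = 4,  x(3) = 12,  x(4) = 16,  x(5) = 8,  x(6) = 4.
Since x(6) = x(2) = 4, the sequence is eventually periodic: after a pre-period of length 1 it cycles with period 4.
For k ≥ 2, x(k) depends only on (k - 2) mod 4. (938 - 2) mod 4 = 0, so x(938) = x(2) = 4.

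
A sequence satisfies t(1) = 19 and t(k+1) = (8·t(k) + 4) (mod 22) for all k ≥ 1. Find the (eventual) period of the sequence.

We have t(1) = 19, t(2) = 2, t(3) = 20, t(4) = 10, t(5) = 18, t(6) = 16, t(7) = 0, t(8) = 4, t(9) = 14, t(10) = 6, t(11) = 8, t(12) = 2.
Since t(12) = t(2) = 2, the sequence is eventually periodic: after a pre-period of length 1 it cycles with period 10.

10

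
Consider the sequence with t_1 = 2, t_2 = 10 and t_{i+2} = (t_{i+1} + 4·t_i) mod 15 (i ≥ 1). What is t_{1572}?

7

Computing terms: t_1 = 2; t_2 = 10; t_3 = 3; t_4 = 13; t_5 = 10; t_6 = 2; t_7 = 12; t_8 = 5; t_9 = 8; t_{10} = 13; t_{11} = 0; t_{12} = 7; t_{13} = 7; t_{14} = 5; t_{15} = 3; t_{16} = 8; t_{17} = 5; t_{18} = 7; t_{19} = 12; t_{20} = 10; t_{21} = 13; t_{22} = 8; t_{23} = 0; t_{24} = 2; t_{25} = 2; t_{26} = 10.
The sequence repeats with period 24.
(1572 - 1) mod 24 = 11, so t_{1572} = t_{12} = 7.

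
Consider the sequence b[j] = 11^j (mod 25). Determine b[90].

1

Listing terms: b[1] = 11, b[2] = 21, b[3] = 6, b[4] = 16, b[5] = 1, b[6] = 11.
The sequence repeats with period 5.
So b[90] = b[1 + ((90-1) mod 5)] = b[5] = 1.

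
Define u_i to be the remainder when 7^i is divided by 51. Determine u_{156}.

13

Listing terms: u_1 = 7,  u_2 = 49,  u_3 = 37,  u_4 = 4,  u_5 = 28,  u_6 = 43,  u_7 = 46,  u_8 = 16,  u_9 = 10,  u_{10} = 19,  u_{11} = 31,  u_{12} = 13,  u_{13} = 40,  u_{14} = 25,  u_{15} = 22,  u_{16} = 1,  u_{17} = 7.
Since u_{17} = u_1 = 7, the sequence is periodic with period 16.
(156 - 1) mod 16 = 11, so u_{156} = u_{12} = 13.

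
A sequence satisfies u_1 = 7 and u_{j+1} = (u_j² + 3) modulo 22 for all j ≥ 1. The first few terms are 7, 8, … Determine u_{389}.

We have u_1 = 7,  u_2 = 8,  u_3 = 1,  u_4 = 4,  u_5 = 19,  u_6 = 12,  u_7 = 15,  u_8 = 8.
Since u_8 = u_2 = 8, the sequence is eventually periodic: after a pre-period of length 1 it cycles with period 6.
For j ≥ 2, u_j depends only on (j - 2) mod 6. (389 - 2) mod 6 = 3, so u_{389} = u_5 = 19.

19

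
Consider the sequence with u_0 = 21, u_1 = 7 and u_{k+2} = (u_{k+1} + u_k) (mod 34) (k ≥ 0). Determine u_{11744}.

12

u_0 = 21,  u_1 = 7,  u_2 = 28,  u_3 = 1,  u_4 = 29,  u_5 = 30,  u_6 = 25,  u_7 = 21,  u_8 = 12,  u_9 = 33,  u_{10} = 11,  u_{11} = 10,  u_{12} = 21,  u_{13} = 31,  u_{14} = 18,  u_{15} = 15,  u_{16} = 33,  u_{17} = 14,  u_{18} = 13,  u_{19} = 27,  u_{20} = 6,  u_{21} = 33,  u_{22} = 5,  u_{23} = 4,  u_{24} = 9,  u_{25} = 13,  u_{26} = 22,  u_{27} = 1,  u_{28} = 23,  u_{29} = 24,  u_{30} = 13,  u_{31} = 3,  u_{32} = 16,  u_{33} = 19,  u_{34} = 1,  u_{35} = 20,  u_{36} = 21,  u_{37} = 7.
Since (u_{36}, u_{37}) = (u_0, u_1) = (21, 7) (two consecutive terms determine the rest), the sequence is periodic with period 36.
So u_{11744} = u_{0 + ((11744-0) mod 36)} = u_8 = 12.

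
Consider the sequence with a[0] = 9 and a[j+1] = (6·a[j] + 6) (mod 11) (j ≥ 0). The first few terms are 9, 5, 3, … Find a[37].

a[0] = 9; a[1] = 5; a[2] = 3; a[3] = 2; a[4] = 7; a[5] = 4; a[6] = 8; a[7] = 10; a[8] = 0; a[9] = 6; a[10] = 9.
Since a[10] = a[0] = 9, the sequence is periodic with period 10.
(37 - 0) mod 10 = 7, so a[37] = a[7] = 10.

10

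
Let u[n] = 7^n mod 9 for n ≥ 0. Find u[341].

4

Computing terms: u[0] = 1, u[1] = 7, u[2] = 4, u[3] = 1.
Since u[3] = u[0] = 1, the sequence is periodic with period 3.
So u[341] = u[0 + ((341-0) mod 3)] = u[2] = 4.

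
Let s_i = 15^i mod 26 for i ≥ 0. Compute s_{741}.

Computing terms: s_0 = 1; s_1 = 15; s_2 = 17; s_3 = 21; s_4 = 3; s_5 = 19; s_6 = 25; s_7 = 11; s_8 = 9; s_9 = 5; s_{10} = 23; s_{11} = 7; s_{12} = 1.
The sequence repeats with period 12.
So s_{741} = s_{0 + ((741-0) mod 12)} = s_9 = 5.

5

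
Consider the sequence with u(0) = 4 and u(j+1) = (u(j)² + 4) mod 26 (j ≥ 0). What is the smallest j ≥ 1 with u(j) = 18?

Listing terms: u(0) = 4; u(1) = 20; u(2) = 14; u(3) = 18; u(4) = 16; u(5) = 0; u(6) = 4.
Since u(6) = u(0) = 4, the sequence is periodic with period 6.
The value 18 first appears (with j ≥ 1) at u(3).

3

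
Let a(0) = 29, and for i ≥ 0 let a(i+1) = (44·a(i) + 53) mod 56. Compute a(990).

1

Listing terms: a(0) = 29, a(1) = 41, a(2) = 9, a(3) = 1, a(4) = 41.
Since a(4) = a(1) = 41, the sequence is eventually periodic: after a pre-period of length 1 it cycles with period 3.
For i ≥ 1, a(i) depends only on (i - 1) mod 3. (990 - 1) mod 3 = 2, so a(990) = a(3) = 1.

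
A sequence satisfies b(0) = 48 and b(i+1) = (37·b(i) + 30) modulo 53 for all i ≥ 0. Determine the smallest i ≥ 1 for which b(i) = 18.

b(0) = 48, b(1) = 4, b(2) = 19, b(3) = 44, b(4) = 15, b(5) = 2, b(6) = 51, b(7) = 9, b(8) = 45, b(9) = 52, b(10) = 46, b(11) = 36, b(12) = 37, b(13) = 21, b(14) = 12, b(15) = 50, b(16) = 25, b(17) = 1, b(18) = 14, b(19) = 18, b(20) = 7, b(21) = 24, b(22) = 17, b(23) = 23, b(24) = 33, b(25) = 32, b(26) = 48.
Since b(26) = b(0) = 48, the sequence is periodic with period 26.
The value 18 first appears (with i ≥ 1) at b(19).

19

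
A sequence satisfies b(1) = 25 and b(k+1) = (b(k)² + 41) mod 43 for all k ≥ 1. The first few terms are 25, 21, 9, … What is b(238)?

9

b(1) = 25,  b(2) = 21,  b(3) = 9,  b(4) = 36,  b(5) = 4,  b(6) = 14,  b(7) = 22,  b(8) = 9.
Since b(8) = b(3) = 9, the sequence is eventually periodic: after a pre-period of length 2 it cycles with period 5.
For k ≥ 3, b(k) depends only on (k - 3) mod 5. (238 - 3) mod 5 = 0, so b(238) = b(3) = 9.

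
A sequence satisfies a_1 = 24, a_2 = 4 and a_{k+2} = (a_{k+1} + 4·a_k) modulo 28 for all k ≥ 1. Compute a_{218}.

a_1 = 24, a_2 = 4, a_3 = 16, a_4 = 4, a_5 = 12, a_6 = 0, a_7 = 20, a_8 = 20, a_9 = 16, a_{10} = 12, a_{11} = 20, a_{12} = 12, a_{13} = 8, a_{14} = 0, a_{15} = 4, a_{16} = 4, a_{17} = 20, a_{18} = 8, a_{19} = 4, a_{20} = 8, a_{21} = 24, a_{22} = 0, a_{23} = 12, a_{24} = 12, a_{25} = 4, a_{26} = 24, a_{27} = 12, a_{28} = 24, a_{29} = 16, a_{30} = 0, a_{31} = 8, a_{32} = 8, a_{33} = 12, a_{34} = 16, a_{35} = 8, a_{36} = 16, a_{37} = 20, a_{38} = 0, a_{39} = 24, a_{40} = 24, a_{41} = 8, a_{42} = 20, a_{43} = 24, a_{44} = 20, a_{45} = 4, a_{46} = 0, a_{47} = 16, a_{48} = 16, a_{49} = 24, a_{50} = 4.
Since (a_{49}, a_{50}) = (a_1, a_2) = (24, 4) (two consecutive terms determine the rest), the sequence is periodic with period 48.
So a_{218} = a_{1 + ((218-1) mod 48)} = a_{26} = 24.

24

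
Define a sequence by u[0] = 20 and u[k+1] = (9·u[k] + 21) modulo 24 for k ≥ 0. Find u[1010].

6

Computing terms: u[0] = 20,  u[1] = 9,  u[2] = 6,  u[3] = 3,  u[4] = 0,  u[5] = 21,  u[6] = 18,  u[7] = 15,  u[8] = 12,  u[9] = 9.
Since u[9] = u[1] = 9, the sequence is eventually periodic: after a pre-period of length 1 it cycles with period 8.
For k ≥ 1, u[k] depends only on (k - 1) mod 8. (1010 - 1) mod 8 = 1, so u[1010] = u[2] = 6.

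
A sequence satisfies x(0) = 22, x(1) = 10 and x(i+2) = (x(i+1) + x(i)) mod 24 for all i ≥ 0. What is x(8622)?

Listing terms: x(0) = 22, x(1) = 10, x(2) = 8, x(3) = 18, x(4) = 2, x(5) = 20, x(6) = 22, x(7) = 18, x(8) = 16, x(9) = 10, x(10) = 2, x(11) = 12, x(12) = 14, x(13) = 2, x(14) = 16, x(15) = 18, x(16) = 10, x(17) = 4, x(18) = 14, x(19) = 18, x(20) = 8, x(21) = 2, x(22) = 10, x(23) = 12, x(24) = 22, x(25) = 10.
Since (x(24), x(25)) = (x(0), x(1)) = (22, 10) (two consecutive terms determine the rest), the sequence is periodic with period 24.
(8622 - 0) mod 24 = 6, so x(8622) = x(6) = 22.

22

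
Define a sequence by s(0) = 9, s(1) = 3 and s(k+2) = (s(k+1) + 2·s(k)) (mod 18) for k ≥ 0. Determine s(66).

We have s(0) = 9; s(1) = 3; s(2) = 3; s(3) = 9; s(4) = 15; s(5) = 15; s(6) = 9; s(7) = 3.
Since (s(6), s(7)) = (s(0), s(1)) = (9, 3) (two consecutive terms determine the rest), the sequence is periodic with period 6.
(66 - 0) mod 6 = 0, so s(66) = s(0) = 9.

9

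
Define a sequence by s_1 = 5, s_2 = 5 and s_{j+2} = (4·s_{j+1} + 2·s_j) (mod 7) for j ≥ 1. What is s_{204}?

s_1 = 5; s_2 = 5; s_3 = 2; s_4 = 4; s_5 = 6; s_6 = 4; s_7 = 0; s_8 = 1; s_9 = 4; s_{10} = 4; s_{11} = 3; s_{12} = 6; s_{13} = 2; s_{14} = 6; s_{15} = 0; s_{16} = 5; s_{17} = 6; s_{18} = 6; s_{19} = 1; s_{20} = 2; s_{21} = 3; s_{22} = 2; s_{23} = 0; s_{24} = 4; s_{25} = 2; s_{26} = 2; s_{27} = 5; s_{28} = 3; s_{29} = 1; s_{30} = 3; s_{31} = 0; s_{32} = 6; s_{33} = 3; s_{34} = 3; s_{35} = 4; s_{36} = 1; s_{37} = 5; s_{38} = 1; s_{39} = 0; s_{40} = 2; s_{41} = 1; s_{42} = 1; s_{43} = 6; s_{44} = 5; s_{45} = 4; s_{46} = 5; s_{47} = 0; s_{48} = 3; s_{49} = 5; s_{50} = 5.
Since (s_{49}, s_{50}) = (s_1, s_2) = (5, 5) (two consecutive terms determine the rest), the sequence is periodic with period 48.
(204 - 1) mod 48 = 11, so s_{204} = s_{12} = 6.

6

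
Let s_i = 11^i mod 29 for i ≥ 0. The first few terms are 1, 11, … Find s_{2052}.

16

Listing terms: s_0 = 1; s_1 = 11; s_2 = 5; s_3 = 26; s_4 = 25; s_5 = 14; s_6 = 9; s_7 = 12; s_8 = 16; s_9 = 2; s_{10} = 22; s_{11} = 10; s_{12} = 23; s_{13} = 21; s_{14} = 28; s_{15} = 18; s_{16} = 24; s_{17} = 3; s_{18} = 4; s_{19} = 15; s_{20} = 20; s_{21} = 17; s_{22} = 13; s_{23} = 27; s_{24} = 7; s_{25} = 19; s_{26} = 6; s_{27} = 8; s_{28} = 1.
The sequence repeats with period 28.
(2052 - 0) mod 28 = 8, so s_{2052} = s_8 = 16.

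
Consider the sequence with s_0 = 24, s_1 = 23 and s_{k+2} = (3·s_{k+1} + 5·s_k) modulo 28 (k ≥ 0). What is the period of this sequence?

Computing terms: s_0 = 24; s_1 = 23; s_2 = 21; s_3 = 10; s_4 = 23; s_5 = 7; s_6 = 24; s_7 = 23.
Since (s_6, s_7) = (s_0, s_1) = (24, 23) (two consecutive terms determine the rest), the sequence is periodic with period 6.

6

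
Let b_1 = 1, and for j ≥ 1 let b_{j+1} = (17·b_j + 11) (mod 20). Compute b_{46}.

8

b_1 = 1,  b_2 = 8,  b_3 = 7,  b_4 = 10,  b_5 = 1.
The sequence repeats with period 4.
(46 - 1) mod 4 = 1, so b_{46} = b_2 = 8.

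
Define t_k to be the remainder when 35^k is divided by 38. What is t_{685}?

35

Listing terms: t_0 = 1, t_1 = 35, t_2 = 9, t_3 = 11, t_4 = 5, t_5 = 23, t_6 = 7, t_7 = 17, t_8 = 25, t_9 = 1.
Since t_9 = t_0 = 1, the sequence is periodic with period 9.
So t_{685} = t_{0 + ((685-0) mod 9)} = t_1 = 35.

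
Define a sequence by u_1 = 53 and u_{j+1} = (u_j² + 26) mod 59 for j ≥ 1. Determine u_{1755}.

Listing terms: u_1 = 53; u_2 = 3; u_3 = 35; u_4 = 12; u_5 = 52; u_6 = 16; u_7 = 46; u_8 = 18; u_9 = 55; u_{10} = 42; u_{11} = 20; u_{12} = 13; u_{13} = 18.
Since u_{13} = u_8 = 18, the sequence is eventually periodic: after a pre-period of length 7 it cycles with period 5.
For j ≥ 8, u_j depends only on (j - 8) mod 5. (1755 - 8) mod 5 = 2, so u_{1755} = u_{10} = 42.

42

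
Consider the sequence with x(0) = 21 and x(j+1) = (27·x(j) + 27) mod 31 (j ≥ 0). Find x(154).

0

We have x(0) = 21; x(1) = 5; x(2) = 7; x(3) = 30; x(4) = 0; x(5) = 27; x(6) = 12; x(7) = 10; x(8) = 18; x(9) = 17; x(10) = 21.
The sequence repeats with period 10.
(154 - 0) mod 10 = 4, so x(154) = x(4) = 0.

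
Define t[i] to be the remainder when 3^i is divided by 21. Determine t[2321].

We have t[0] = 1,  t[1] = 3,  t[2] = 9,  t[3] = 6,  t[4] = 18,  t[5] = 12,  t[6] = 15,  t[7] = 3.
Since t[7] = t[1] = 3, the sequence is eventually periodic: after a pre-period of length 1 it cycles with period 6.
For i ≥ 1, t[i] depends only on (i - 1) mod 6. (2321 - 1) mod 6 = 4, so t[2321] = t[5] = 12.

12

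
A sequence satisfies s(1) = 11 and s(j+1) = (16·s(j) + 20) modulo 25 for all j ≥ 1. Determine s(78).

Computing terms: s(1) = 11,  s(2) = 21,  s(3) = 6,  s(4) = 16,  s(5) = 1,  s(6) = 11.
Since s(6) = s(1) = 11, the sequence is periodic with period 5.
(78 - 1) mod 5 = 2, so s(78) = s(3) = 6.

6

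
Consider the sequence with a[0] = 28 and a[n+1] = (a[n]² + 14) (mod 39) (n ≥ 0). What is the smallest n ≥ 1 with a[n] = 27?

3

a[0] = 28; a[1] = 18; a[2] = 26; a[3] = 27; a[4] = 2; a[5] = 18.
Since a[5] = a[1] = 18, the sequence is eventually periodic: after a pre-period of length 1 it cycles with period 4.
The value 27 first appears (with n ≥ 1) at a[3].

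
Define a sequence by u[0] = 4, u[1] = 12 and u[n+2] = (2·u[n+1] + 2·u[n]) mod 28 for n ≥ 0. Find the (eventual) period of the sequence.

Listing terms: u[0] = 4,  u[1] = 12,  u[2] = 4,  u[3] = 4,  u[4] = 16,  u[5] = 12,  u[6] = 0,  u[7] = 24,  u[8] = 20,  u[9] = 4,  u[10] = 20,  u[11] = 20,  u[12] = 24,  u[13] = 4,  u[14] = 0,  u[15] = 8,  u[16] = 16,  u[17] = 20,  u[18] = 16,  u[19] = 16,  u[20] = 8,  u[21] = 20,  u[22] = 0,  u[23] = 12,  u[24] = 24,  u[25] = 16,  u[26] = 24,  u[27] = 24,  u[28] = 12,  u[29] = 16,  u[30] = 0,  u[31] = 4,  u[32] = 8,  u[33] = 24,  u[34] = 8,  u[35] = 8,  u[36] = 4,  u[37] = 24,  u[38] = 0,  u[39] = 20,  u[40] = 12,  u[41] = 8,  u[42] = 12,  u[43] = 12,  u[44] = 20,  u[45] = 8,  u[46] = 0,  u[47] = 16,  u[48] = 4,  u[49] = 12.
The sequence repeats with period 48.

48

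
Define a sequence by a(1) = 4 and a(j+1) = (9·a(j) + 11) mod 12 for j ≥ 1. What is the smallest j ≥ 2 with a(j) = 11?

Listing terms: a(1) = 4,  a(2) = 11,  a(3) = 2,  a(4) = 5,  a(5) = 8,  a(6) = 11.
Since a(6) = a(2) = 11, the sequence is eventually periodic: after a pre-period of length 1 it cycles with period 4.
The value 11 first appears (with j ≥ 2) at a(2).

2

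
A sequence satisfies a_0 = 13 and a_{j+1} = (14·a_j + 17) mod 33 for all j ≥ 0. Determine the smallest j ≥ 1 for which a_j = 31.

2

We have a_0 = 13,  a_1 = 1,  a_2 = 31,  a_3 = 22,  a_4 = 28,  a_5 = 13.
The sequence repeats with period 5.
The value 31 first appears (with j ≥ 1) at a_2.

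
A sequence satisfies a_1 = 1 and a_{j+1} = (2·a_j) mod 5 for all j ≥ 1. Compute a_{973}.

1

Computing terms: a_1 = 1,  a_2 = 2,  a_3 = 4,  a_4 = 3,  a_5 = 1.
Since a_5 = a_1 = 1, the sequence is periodic with period 4.
So a_{973} = a_{1 + ((973-1) mod 4)} = a_1 = 1.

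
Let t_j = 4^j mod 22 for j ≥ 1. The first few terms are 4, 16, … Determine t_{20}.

Computing terms: t_1 = 4,  t_2 = 16,  t_3 = 20,  t_4 = 14,  t_5 = 12,  t_6 = 4.
The sequence repeats with period 5.
So t_{20} = t_{1 + ((20-1) mod 5)} = t_5 = 12.

12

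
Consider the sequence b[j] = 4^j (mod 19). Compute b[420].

Computing terms: b[0] = 1; b[1] = 4; b[2] = 16; b[3] = 7; b[4] = 9; b[5] = 17; b[6] = 11; b[7] = 6; b[8] = 5; b[9] = 1.
The sequence repeats with period 9.
So b[420] = b[0 + ((420-0) mod 9)] = b[6] = 11.

11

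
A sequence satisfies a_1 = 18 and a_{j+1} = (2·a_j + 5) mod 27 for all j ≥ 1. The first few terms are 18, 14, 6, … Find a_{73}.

Listing terms: a_1 = 18,  a_2 = 14,  a_3 = 6,  a_4 = 17,  a_5 = 12,  a_6 = 2,  a_7 = 9,  a_8 = 23,  a_9 = 24,  a_{10} = 26,  a_{11} = 3,  a_{12} = 11,  a_{13} = 0,  a_{14} = 5,  a_{15} = 15,  a_{16} = 8,  a_{17} = 21,  a_{18} = 20,  a_{19} = 18.
The sequence repeats with period 18.
(73 - 1) mod 18 = 0, so a_{73} = a_1 = 18.

18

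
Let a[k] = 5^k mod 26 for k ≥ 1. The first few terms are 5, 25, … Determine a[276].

a[1] = 5, a[2] = 25, a[3] = 21, a[4] = 1, a[5] = 5.
The sequence repeats with period 4.
(276 - 1) mod 4 = 3, so a[276] = a[4] = 1.

1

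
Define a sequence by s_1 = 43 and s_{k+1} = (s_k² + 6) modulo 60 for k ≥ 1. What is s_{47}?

55

We have s_1 = 43,  s_2 = 55,  s_3 = 31,  s_4 = 7,  s_5 = 55.
Since s_5 = s_2 = 55, the sequence is eventually periodic: after a pre-period of length 1 it cycles with period 3.
For k ≥ 2, s_k depends only on (k - 2) mod 3. (47 - 2) mod 3 = 0, so s_{47} = s_2 = 55.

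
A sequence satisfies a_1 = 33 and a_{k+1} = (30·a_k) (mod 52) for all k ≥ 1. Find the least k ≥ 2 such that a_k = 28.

8

a_1 = 33, a_2 = 2, a_3 = 8, a_4 = 32, a_5 = 24, a_6 = 44, a_7 = 20, a_8 = 28, a_9 = 8.
Since a_9 = a_3 = 8, the sequence is eventually periodic: after a pre-period of length 2 it cycles with period 6.
The value 28 first appears (with k ≥ 2) at a_8.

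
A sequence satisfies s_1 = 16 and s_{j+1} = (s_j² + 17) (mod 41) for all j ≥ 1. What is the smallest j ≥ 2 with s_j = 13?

We have s_1 = 16,  s_2 = 27,  s_3 = 8,  s_4 = 40,  s_5 = 18,  s_6 = 13,  s_7 = 22,  s_8 = 9,  s_9 = 16.
The sequence repeats with period 8.
The value 13 first appears (with j ≥ 2) at s_6.

6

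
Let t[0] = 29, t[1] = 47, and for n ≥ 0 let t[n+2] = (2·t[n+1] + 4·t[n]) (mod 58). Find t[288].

12

Computing terms: t[0] = 29; t[1] = 47; t[2] = 36; t[3] = 28; t[4] = 26; t[5] = 48; t[6] = 26; t[7] = 12; t[8] = 12; t[9] = 14; t[10] = 18; t[11] = 34; t[12] = 24; t[13] = 10; t[14] = 0; t[15] = 40; t[16] = 22; t[17] = 30; t[18] = 32; t[19] = 10; t[20] = 32; t[21] = 46; t[22] = 46; t[23] = 44; t[24] = 40; t[25] = 24; t[26] = 34; t[27] = 48; t[28] = 0; t[29] = 18; t[30] = 36; t[31] = 28.
Since (t[30], t[31]) = (t[2], t[3]) = (36, 28) (two consecutive terms determine the rest), the sequence is eventually periodic: after a pre-period of length 2 it cycles with period 28.
For n ≥ 2, t[n] depends only on (n - 2) mod 28. (288 - 2) mod 28 = 6, so t[288] = t[8] = 12.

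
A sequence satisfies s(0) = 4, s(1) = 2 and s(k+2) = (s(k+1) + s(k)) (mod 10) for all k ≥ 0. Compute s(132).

Computing terms: s(0) = 4; s(1) = 2; s(2) = 6; s(3) = 8; s(4) = 4; s(5) = 2.
The sequence repeats with period 4.
So s(132) = s(0 + ((132-0) mod 4)) = s(0) = 4.

4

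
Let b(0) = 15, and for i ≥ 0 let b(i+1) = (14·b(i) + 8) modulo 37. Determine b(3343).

17

Computing terms: b(0) = 15; b(1) = 33; b(2) = 26; b(3) = 2; b(4) = 36; b(5) = 31; b(6) = 35; b(7) = 17; b(8) = 24; b(9) = 11; b(10) = 14; b(11) = 19; b(12) = 15.
The sequence repeats with period 12.
(3343 - 0) mod 12 = 7, so b(3343) = b(7) = 17.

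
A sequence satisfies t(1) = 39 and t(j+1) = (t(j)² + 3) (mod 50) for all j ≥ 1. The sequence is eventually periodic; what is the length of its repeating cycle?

4

t(1) = 39; t(2) = 24; t(3) = 29; t(4) = 44; t(5) = 39.
Since t(5) = t(1) = 39, the sequence is periodic with period 4.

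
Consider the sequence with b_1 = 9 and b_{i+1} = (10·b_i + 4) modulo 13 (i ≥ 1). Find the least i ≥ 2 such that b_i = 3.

b_1 = 9, b_2 = 3, b_3 = 8, b_4 = 6, b_5 = 12, b_6 = 7, b_7 = 9.
Since b_7 = b_1 = 9, the sequence is periodic with period 6.
The value 3 first appears (with i ≥ 2) at b_2.

2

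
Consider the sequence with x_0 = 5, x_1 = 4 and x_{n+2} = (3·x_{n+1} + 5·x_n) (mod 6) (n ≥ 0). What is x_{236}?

5

We have x_0 = 5; x_1 = 4; x_2 = 1; x_3 = 5; x_4 = 2; x_5 = 1; x_6 = 1; x_7 = 2; x_8 = 5; x_9 = 1; x_{10} = 4; x_{11} = 5; x_{12} = 5; x_{13} = 4.
The sequence repeats with period 12.
(236 - 0) mod 12 = 8, so x_{236} = x_8 = 5.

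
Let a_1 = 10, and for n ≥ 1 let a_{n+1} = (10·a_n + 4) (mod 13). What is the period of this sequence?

We have a_1 = 10, a_2 = 0, a_3 = 4, a_4 = 5, a_5 = 2, a_6 = 11, a_7 = 10.
Since a_7 = a_1 = 10, the sequence is periodic with period 6.

6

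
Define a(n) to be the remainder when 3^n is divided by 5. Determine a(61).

3

Computing terms: a(0) = 1,  a(1) = 3,  a(2) = 4,  a(3) = 2,  a(4) = 1.
The sequence repeats with period 4.
(61 - 0) mod 4 = 1, so a(61) = a(1) = 3.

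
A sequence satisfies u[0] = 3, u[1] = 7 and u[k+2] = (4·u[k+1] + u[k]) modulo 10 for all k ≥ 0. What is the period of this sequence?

20

Computing terms: u[0] = 3,  u[1] = 7,  u[2] = 1,  u[3] = 1,  u[4] = 5,  u[5] = 1,  u[6] = 9,  u[7] = 7,  u[8] = 7,  u[9] = 5,  u[10] = 7,  u[11] = 3,  u[12] = 9,  u[13] = 9,  u[14] = 5,  u[15] = 9,  u[16] = 1,  u[17] = 3,  u[18] = 3,  u[19] = 5,  u[20] = 3,  u[21] = 7.
Since (u[20], u[21]) = (u[0], u[1]) = (3, 7) (two consecutive terms determine the rest), the sequence is periodic with period 20.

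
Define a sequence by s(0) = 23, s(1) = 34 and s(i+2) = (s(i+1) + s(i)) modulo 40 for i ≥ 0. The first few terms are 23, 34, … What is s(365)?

39

Listing terms: s(0) = 23,  s(1) = 34,  s(2) = 17,  s(3) = 11,  s(4) = 28,  s(5) = 39,  s(6) = 27,  s(7) = 26,  s(8) = 13,  s(9) = 39,  s(10) = 12,  s(11) = 11,  s(12) = 23,  s(13) = 34.
The sequence repeats with period 12.
(365 - 0) mod 12 = 5, so s(365) = s(5) = 39.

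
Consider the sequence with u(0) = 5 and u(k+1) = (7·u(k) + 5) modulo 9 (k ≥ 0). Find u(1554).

u(0) = 5,  u(1) = 4,  u(2) = 6,  u(3) = 2,  u(4) = 1,  u(5) = 3,  u(6) = 8,  u(7) = 7,  u(8) = 0,  u(9) = 5.
Since u(9) = u(0) = 5, the sequence is periodic with period 9.
(1554 - 0) mod 9 = 6, so u(1554) = u(6) = 8.

8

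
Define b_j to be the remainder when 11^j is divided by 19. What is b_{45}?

Computing terms: b_1 = 11, b_2 = 7, b_3 = 1, b_4 = 11.
Since b_4 = b_1 = 11, the sequence is periodic with period 3.
(45 - 1) mod 3 = 2, so b_{45} = b_3 = 1.

1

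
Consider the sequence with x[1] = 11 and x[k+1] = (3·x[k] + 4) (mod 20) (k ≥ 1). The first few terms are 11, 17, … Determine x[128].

9

x[1] = 11; x[2] = 17; x[3] = 15; x[4] = 9; x[5] = 11.
Since x[5] = x[1] = 11, the sequence is periodic with period 4.
(128 - 1) mod 4 = 3, so x[128] = x[4] = 9.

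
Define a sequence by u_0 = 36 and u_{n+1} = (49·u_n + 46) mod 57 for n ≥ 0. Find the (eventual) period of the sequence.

Computing terms: u_0 = 36; u_1 = 43; u_2 = 44; u_3 = 36.
The sequence repeats with period 3.

3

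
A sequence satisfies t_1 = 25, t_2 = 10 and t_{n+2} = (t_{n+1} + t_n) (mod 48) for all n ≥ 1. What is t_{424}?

21

Listing terms: t_1 = 25,  t_2 = 10,  t_3 = 35,  t_4 = 45,  t_5 = 32,  t_6 = 29,  t_7 = 13,  t_8 = 42,  t_9 = 7,  t_{10} = 1,  t_{11} = 8,  t_{12} = 9,  t_{13} = 17,  t_{14} = 26,  t_{15} = 43,  t_{16} = 21,  t_{17} = 16,  t_{18} = 37,  t_{19} = 5,  t_{20} = 42,  t_{21} = 47,  t_{22} = 41,  t_{23} = 40,  t_{24} = 33,  t_{25} = 25,  t_{26} = 10.
Since (t_{25}, t_{26}) = (t_1, t_2) = (25, 10) (two consecutive terms determine the rest), the sequence is periodic with period 24.
So t_{424} = t_{1 + ((424-1) mod 24)} = t_{16} = 21.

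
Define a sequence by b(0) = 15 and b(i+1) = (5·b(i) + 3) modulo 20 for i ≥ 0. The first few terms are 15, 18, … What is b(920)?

Computing terms: b(0) = 15, b(1) = 18, b(2) = 13, b(3) = 8, b(4) = 3, b(5) = 18.
Since b(5) = b(1) = 18, the sequence is eventually periodic: after a pre-period of length 1 it cycles with period 4.
For i ≥ 1, b(i) depends only on (i - 1) mod 4. (920 - 1) mod 4 = 3, so b(920) = b(4) = 3.

3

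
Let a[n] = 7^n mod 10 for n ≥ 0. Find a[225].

7

a[0] = 1; a[1] = 7; a[2] = 9; a[3] = 3; a[4] = 1.
The sequence repeats with period 4.
(225 - 0) mod 4 = 1, so a[225] = a[1] = 7.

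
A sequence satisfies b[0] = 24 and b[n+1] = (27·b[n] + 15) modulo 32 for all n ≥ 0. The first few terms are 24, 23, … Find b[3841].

23

Computing terms: b[0] = 24; b[1] = 23; b[2] = 28; b[3] = 3; b[4] = 0; b[5] = 15; b[6] = 4; b[7] = 27; b[8] = 8; b[9] = 7; b[10] = 12; b[11] = 19; b[12] = 16; b[13] = 31; b[14] = 20; b[15] = 11; b[16] = 24.
Since b[16] = b[0] = 24, the sequence is periodic with period 16.
So b[3841] = b[0 + ((3841-0) mod 16)] = b[1] = 23.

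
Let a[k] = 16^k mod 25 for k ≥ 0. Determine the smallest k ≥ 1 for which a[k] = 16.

1

Listing terms: a[0] = 1,  a[1] = 16,  a[2] = 6,  a[3] = 21,  a[4] = 11,  a[5] = 1.
The sequence repeats with period 5.
The value 16 first appears (with k ≥ 1) at a[1].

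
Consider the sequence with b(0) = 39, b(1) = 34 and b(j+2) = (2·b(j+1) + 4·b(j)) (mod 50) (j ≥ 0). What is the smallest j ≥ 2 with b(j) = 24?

2

We have b(0) = 39,  b(1) = 34,  b(2) = 24,  b(3) = 34,  b(4) = 14,  b(5) = 14,  b(6) = 34,  b(7) = 24.
Since (b(6), b(7)) = (b(1), b(2)) = (34, 24) (two consecutive terms determine the rest), the sequence is eventually periodic: after a pre-period of length 1 it cycles with period 5.
The value 24 first appears (with j ≥ 2) at b(2).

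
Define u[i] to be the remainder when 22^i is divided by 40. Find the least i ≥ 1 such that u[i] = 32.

We have u[0] = 1, u[1] = 22, u[2] = 4, u[3] = 8, u[4] = 16, u[5] = 32, u[6] = 24, u[7] = 8.
Since u[7] = u[3] = 8, the sequence is eventually periodic: after a pre-period of length 3 it cycles with period 4.
The value 32 first appears (with i ≥ 1) at u[5].

5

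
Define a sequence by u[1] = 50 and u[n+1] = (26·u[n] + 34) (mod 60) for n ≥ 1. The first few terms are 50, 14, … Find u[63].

u[1] = 50; u[2] = 14; u[3] = 38; u[4] = 2; u[5] = 26; u[6] = 50.
Since u[6] = u[1] = 50, the sequence is periodic with period 5.
So u[63] = u[1 + ((63-1) mod 5)] = u[3] = 38.

38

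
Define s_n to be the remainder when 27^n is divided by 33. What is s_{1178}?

Computing terms: s_1 = 27,  s_2 = 3,  s_3 = 15,  s_4 = 9,  s_5 = 12,  s_6 = 27.
The sequence repeats with period 5.
So s_{1178} = s_{1 + ((1178-1) mod 5)} = s_3 = 15.

15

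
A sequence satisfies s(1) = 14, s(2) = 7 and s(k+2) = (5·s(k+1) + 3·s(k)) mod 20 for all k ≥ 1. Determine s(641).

s(1) = 14, s(2) = 7, s(3) = 17, s(4) = 6, s(5) = 1, s(6) = 3, s(7) = 18, s(8) = 19, s(9) = 9, s(10) = 2, s(11) = 17, s(12) = 11, s(13) = 6, s(14) = 3, s(15) = 13, s(16) = 14, s(17) = 9, s(18) = 7, s(19) = 2, s(20) = 11, s(21) = 1, s(22) = 18, s(23) = 13, s(24) = 19, s(25) = 14, s(26) = 7.
The sequence repeats with period 24.
So s(641) = s(1 + ((641-1) mod 24)) = s(17) = 9.

9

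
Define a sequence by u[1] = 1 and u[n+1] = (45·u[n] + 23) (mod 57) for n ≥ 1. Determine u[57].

Computing terms: u[1] = 1; u[2] = 11; u[3] = 5; u[4] = 20; u[5] = 11.
Since u[5] = u[2] = 11, the sequence is eventually periodic: after a pre-period of length 1 it cycles with period 3.
For n ≥ 2, u[n] depends only on (n - 2) mod 3. (57 - 2) mod 3 = 1, so u[57] = u[3] = 5.

5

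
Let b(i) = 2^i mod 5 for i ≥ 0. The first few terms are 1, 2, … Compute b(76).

We have b(0) = 1, b(1) = 2, b(2) = 4, b(3) = 3, b(4) = 1.
The sequence repeats with period 4.
(76 - 0) mod 4 = 0, so b(76) = b(0) = 1.

1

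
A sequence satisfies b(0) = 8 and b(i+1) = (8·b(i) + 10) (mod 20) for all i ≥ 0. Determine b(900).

Listing terms: b(0) = 8; b(1) = 14; b(2) = 2; b(3) = 6; b(4) = 18; b(5) = 14.
Since b(5) = b(1) = 14, the sequence is eventually periodic: after a pre-period of length 1 it cycles with period 4.
For i ≥ 1, b(i) depends only on (i - 1) mod 4. (900 - 1) mod 4 = 3, so b(900) = b(4) = 18.

18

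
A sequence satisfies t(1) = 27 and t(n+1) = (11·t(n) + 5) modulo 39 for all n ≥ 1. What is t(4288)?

Computing terms: t(1) = 27,  t(2) = 29,  t(3) = 12,  t(4) = 20,  t(5) = 30,  t(6) = 23,  t(7) = 24,  t(8) = 35,  t(9) = 0,  t(10) = 5,  t(11) = 21,  t(12) = 2,  t(13) = 27.
The sequence repeats with period 12.
(4288 - 1) mod 12 = 3, so t(4288) = t(4) = 20.

20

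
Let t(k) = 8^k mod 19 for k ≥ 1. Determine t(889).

We have t(1) = 8,  t(2) = 7,  t(3) = 18,  t(4) = 11,  t(5) = 12,  t(6) = 1,  t(7) = 8.
The sequence repeats with period 6.
(889 - 1) mod 6 = 0, so t(889) = t(1) = 8.

8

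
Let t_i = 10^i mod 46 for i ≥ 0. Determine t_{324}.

t_0 = 1; t_1 = 10; t_2 = 8; t_3 = 34; t_4 = 18; t_5 = 42; t_6 = 6; t_7 = 14; t_8 = 2; t_9 = 20; t_{10} = 16; t_{11} = 22; t_{12} = 36; t_{13} = 38; t_{14} = 12; t_{15} = 28; t_{16} = 4; t_{17} = 40; t_{18} = 32; t_{19} = 44; t_{20} = 26; t_{21} = 30; t_{22} = 24; t_{23} = 10.
Since t_{23} = t_1 = 10, the sequence is eventually periodic: after a pre-period of length 1 it cycles with period 22.
For i ≥ 1, t_i depends only on (i - 1) mod 22. (324 - 1) mod 22 = 15, so t_{324} = t_{16} = 4.

4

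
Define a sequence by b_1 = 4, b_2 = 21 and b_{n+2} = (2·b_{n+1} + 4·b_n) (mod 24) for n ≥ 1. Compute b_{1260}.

b_1 = 4,  b_2 = 21,  b_3 = 10,  b_4 = 8,  b_5 = 8,  b_6 = 0,  b_7 = 8,  b_8 = 16,  b_9 = 16,  b_{10} = 0,  b_{11} = 16,  b_{12} = 8,  b_{13} = 8.
Since (b_{12}, b_{13}) = (b_4, b_5) = (8, 8) (two consecutive terms determine the rest), the sequence is eventually periodic: after a pre-period of length 3 it cycles with period 8.
For n ≥ 4, b_n depends only on (n - 4) mod 8. (1260 - 4) mod 8 = 0, so b_{1260} = b_4 = 8.

8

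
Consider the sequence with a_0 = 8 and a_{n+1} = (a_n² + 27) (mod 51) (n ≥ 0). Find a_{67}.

We have a_0 = 8, a_1 = 40, a_2 = 46, a_3 = 1, a_4 = 28, a_5 = 46.
Since a_5 = a_2 = 46, the sequence is eventually periodic: after a pre-period of length 2 it cycles with period 3.
For n ≥ 2, a_n depends only on (n - 2) mod 3. (67 - 2) mod 3 = 2, so a_{67} = a_4 = 28.

28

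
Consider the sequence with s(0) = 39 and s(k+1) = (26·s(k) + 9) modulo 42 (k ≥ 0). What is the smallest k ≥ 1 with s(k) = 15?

Listing terms: s(0) = 39; s(1) = 15; s(2) = 21; s(3) = 9; s(4) = 33; s(5) = 27; s(6) = 39.
Since s(6) = s(0) = 39, the sequence is periodic with period 6.
The value 15 first appears (with k ≥ 1) at s(1).

1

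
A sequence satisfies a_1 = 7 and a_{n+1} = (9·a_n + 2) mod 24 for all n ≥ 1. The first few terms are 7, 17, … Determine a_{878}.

Computing terms: a_1 = 7,  a_2 = 17,  a_3 = 11,  a_4 = 5,  a_5 = 23,  a_6 = 17.
Since a_6 = a_2 = 17, the sequence is eventually periodic: after a pre-period of length 1 it cycles with period 4.
For n ≥ 2, a_n depends only on (n - 2) mod 4. (878 - 2) mod 4 = 0, so a_{878} = a_2 = 17.

17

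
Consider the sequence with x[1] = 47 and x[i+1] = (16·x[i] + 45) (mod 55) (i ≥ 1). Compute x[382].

Computing terms: x[1] = 47, x[2] = 27, x[3] = 37, x[4] = 32, x[5] = 7, x[6] = 47.
The sequence repeats with period 5.
(382 - 1) mod 5 = 1, so x[382] = x[2] = 27.

27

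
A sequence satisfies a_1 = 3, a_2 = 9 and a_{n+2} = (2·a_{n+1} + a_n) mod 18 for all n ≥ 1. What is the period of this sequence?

8

a_1 = 3,  a_2 = 9,  a_3 = 3,  a_4 = 15,  a_5 = 15,  a_6 = 9,  a_7 = 15,  a_8 = 3,  a_9 = 3,  a_{10} = 9.
Since (a_9, a_{10}) = (a_1, a_2) = (3, 9) (two consecutive terms determine the rest), the sequence is periodic with period 8.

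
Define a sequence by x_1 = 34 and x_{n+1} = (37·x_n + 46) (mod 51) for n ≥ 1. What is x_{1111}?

16

x_1 = 34; x_2 = 29; x_3 = 48; x_4 = 37; x_5 = 38; x_6 = 24; x_7 = 16; x_8 = 26; x_9 = 39; x_{10} = 10; x_{11} = 8; x_{12} = 36; x_{13} = 1; x_{14} = 32; x_{15} = 6; x_{16} = 13; x_{17} = 17; x_{18} = 12; x_{19} = 31; x_{20} = 20; x_{21} = 21; x_{22} = 7; x_{23} = 50; x_{24} = 9; x_{25} = 22; x_{26} = 44; x_{27} = 42; x_{28} = 19; x_{29} = 35; x_{30} = 15; x_{31} = 40; x_{32} = 47; x_{33} = 0; x_{34} = 46; x_{35} = 14; x_{36} = 3; x_{37} = 4; x_{38} = 41; x_{39} = 33; x_{40} = 43; x_{41} = 5; x_{42} = 27; x_{43} = 25; x_{44} = 2; x_{45} = 18; x_{46} = 49; x_{47} = 23; x_{48} = 30; x_{49} = 34.
Since x_{49} = x_1 = 34, the sequence is periodic with period 48.
(1111 - 1) mod 48 = 6, so x_{1111} = x_7 = 16.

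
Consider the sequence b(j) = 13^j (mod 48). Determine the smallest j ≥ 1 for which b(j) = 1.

4

b(0) = 1,  b(1) = 13,  b(2) = 25,  b(3) = 37,  b(4) = 1.
Since b(4) = b(0) = 1, the sequence is periodic with period 4.
The value 1 next appears (with j ≥ 1) at b(4).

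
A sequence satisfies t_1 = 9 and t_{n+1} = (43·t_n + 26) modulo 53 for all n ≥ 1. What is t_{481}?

t_1 = 9,  t_2 = 42,  t_3 = 30,  t_4 = 44,  t_5 = 10,  t_6 = 32,  t_7 = 24,  t_8 = 51,  t_9 = 46,  t_{10} = 43,  t_{11} = 20,  t_{12} = 38,  t_{13} = 17,  t_{14} = 15,  t_{15} = 35,  t_{16} = 47,  t_{17} = 33,  t_{18} = 14,  t_{19} = 45,  t_{20} = 0,  t_{21} = 26,  t_{22} = 31,  t_{23} = 34,  t_{24} = 4,  t_{25} = 39,  t_{26} = 7,  t_{27} = 9.
The sequence repeats with period 26.
So t_{481} = t_{1 + ((481-1) mod 26)} = t_{13} = 17.

17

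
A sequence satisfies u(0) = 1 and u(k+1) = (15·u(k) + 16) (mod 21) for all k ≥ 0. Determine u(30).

u(0) = 1, u(1) = 10, u(2) = 19, u(3) = 7, u(4) = 16, u(5) = 4, u(6) = 13, u(7) = 1.
The sequence repeats with period 7.
(30 - 0) mod 7 = 2, so u(30) = u(2) = 19.

19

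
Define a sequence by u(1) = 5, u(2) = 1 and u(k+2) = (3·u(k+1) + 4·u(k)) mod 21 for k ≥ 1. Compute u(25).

Listing terms: u(1) = 5,  u(2) = 1,  u(3) = 2,  u(4) = 10,  u(5) = 17,  u(6) = 7,  u(7) = 5,  u(8) = 1.
The sequence repeats with period 6.
(25 - 1) mod 6 = 0, so u(25) = u(1) = 5.

5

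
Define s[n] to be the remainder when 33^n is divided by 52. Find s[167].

We have s[0] = 1, s[1] = 33, s[2] = 49, s[3] = 5, s[4] = 9, s[5] = 37, s[6] = 25, s[7] = 45, s[8] = 29, s[9] = 21, s[10] = 17, s[11] = 41, s[12] = 1.
Since s[12] = s[0] = 1, the sequence is periodic with period 12.
(167 - 0) mod 12 = 11, so s[167] = s[11] = 41.

41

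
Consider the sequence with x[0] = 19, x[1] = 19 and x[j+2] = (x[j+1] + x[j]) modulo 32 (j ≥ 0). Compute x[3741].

13

x[0] = 19; x[1] = 19; x[2] = 6; x[3] = 25; x[4] = 31; x[5] = 24; x[6] = 23; x[7] = 15; x[8] = 6; x[9] = 21; x[10] = 27; x[11] = 16; x[12] = 11; x[13] = 27; x[14] = 6; x[15] = 1; x[16] = 7; x[17] = 8; x[18] = 15; x[19] = 23; x[20] = 6; x[21] = 29; x[22] = 3; x[23] = 0; x[24] = 3; x[25] = 3; x[26] = 6; x[27] = 9; x[28] = 15; x[29] = 24; x[30] = 7; x[31] = 31; x[32] = 6; x[33] = 5; x[34] = 11; x[35] = 16; x[36] = 27; x[37] = 11; x[38] = 6; x[39] = 17; x[40] = 23; x[41] = 8; x[42] = 31; x[43] = 7; x[44] = 6; x[45] = 13; x[46] = 19; x[47] = 0; x[48] = 19; x[49] = 19.
Since (x[48], x[49]) = (x[0], x[1]) = (19, 19) (two consecutive terms determine the rest), the sequence is periodic with period 48.
So x[3741] = x[0 + ((3741-0) mod 48)] = x[45] = 13.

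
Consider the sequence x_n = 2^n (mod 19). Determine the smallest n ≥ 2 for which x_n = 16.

Computing terms: x_1 = 2, x_2 = 4, x_3 = 8, x_4 = 16, x_5 = 13, x_6 = 7, x_7 = 14, x_8 = 9, x_9 = 18, x_{10} = 17, x_{11} = 15, x_{12} = 11, x_{13} = 3, x_{14} = 6, x_{15} = 12, x_{16} = 5, x_{17} = 10, x_{18} = 1, x_{19} = 2.
The sequence repeats with period 18.
The value 16 first appears (with n ≥ 2) at x_4.

4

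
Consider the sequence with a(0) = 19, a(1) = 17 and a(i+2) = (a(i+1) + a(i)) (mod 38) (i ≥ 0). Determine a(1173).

a(0) = 19,  a(1) = 17,  a(2) = 36,  a(3) = 15,  a(4) = 13,  a(5) = 28,  a(6) = 3,  a(7) = 31,  a(8) = 34,  a(9) = 27,  a(10) = 23,  a(11) = 12,  a(12) = 35,  a(13) = 9,  a(14) = 6,  a(15) = 15,  a(16) = 21,  a(17) = 36,  a(18) = 19,  a(19) = 17.
Since (a(18), a(19)) = (a(0), a(1)) = (19, 17) (two consecutive terms determine the rest), the sequence is periodic with period 18.
(1173 - 0) mod 18 = 3, so a(1173) = a(3) = 15.

15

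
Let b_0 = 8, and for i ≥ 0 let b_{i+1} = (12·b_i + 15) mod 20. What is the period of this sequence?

4

We have b_0 = 8, b_1 = 11, b_2 = 7, b_3 = 19, b_4 = 3, b_5 = 11.
Since b_5 = b_1 = 11, the sequence is eventually periodic: after a pre-period of length 1 it cycles with period 4.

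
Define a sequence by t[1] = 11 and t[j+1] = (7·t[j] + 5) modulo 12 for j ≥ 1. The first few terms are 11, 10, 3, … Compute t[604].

2

t[1] = 11, t[2] = 10, t[3] = 3, t[4] = 2, t[5] = 7, t[6] = 6, t[7] = 11.
Since t[7] = t[1] = 11, the sequence is periodic with period 6.
(604 - 1) mod 6 = 3, so t[604] = t[4] = 2.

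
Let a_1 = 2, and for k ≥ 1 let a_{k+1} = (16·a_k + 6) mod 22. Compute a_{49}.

We have a_1 = 2; a_2 = 16; a_3 = 20; a_4 = 18; a_5 = 8; a_6 = 2.
Since a_6 = a_1 = 2, the sequence is periodic with period 5.
So a_{49} = a_{1 + ((49-1) mod 5)} = a_4 = 18.

18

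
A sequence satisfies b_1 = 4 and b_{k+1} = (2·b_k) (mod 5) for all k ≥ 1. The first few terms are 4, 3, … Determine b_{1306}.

We have b_1 = 4, b_2 = 3, b_3 = 1, b_4 = 2, b_5 = 4.
The sequence repeats with period 4.
(1306 - 1) mod 4 = 1, so b_{1306} = b_2 = 3.

3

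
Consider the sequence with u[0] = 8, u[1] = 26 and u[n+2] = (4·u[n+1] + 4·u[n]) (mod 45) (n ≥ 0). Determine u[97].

Listing terms: u[0] = 8; u[1] = 26; u[2] = 1; u[3] = 18; u[4] = 31; u[5] = 16; u[6] = 8; u[7] = 6; u[8] = 11; u[9] = 23; u[10] = 1; u[11] = 6; u[12] = 28; u[13] = 1; u[14] = 26; u[15] = 18; u[16] = 41; u[17] = 11; u[18] = 28; u[19] = 21; u[20] = 16; u[21] = 13; u[22] = 26; u[23] = 21; u[24] = 8; u[25] = 26.
The sequence repeats with period 24.
(97 - 0) mod 24 = 1, so u[97] = u[1] = 26.

26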